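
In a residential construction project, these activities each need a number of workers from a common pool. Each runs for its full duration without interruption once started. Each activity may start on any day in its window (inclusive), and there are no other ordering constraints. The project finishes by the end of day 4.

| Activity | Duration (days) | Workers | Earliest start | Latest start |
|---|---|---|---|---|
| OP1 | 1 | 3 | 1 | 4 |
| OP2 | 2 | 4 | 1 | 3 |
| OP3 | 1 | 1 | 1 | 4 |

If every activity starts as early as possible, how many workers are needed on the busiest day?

8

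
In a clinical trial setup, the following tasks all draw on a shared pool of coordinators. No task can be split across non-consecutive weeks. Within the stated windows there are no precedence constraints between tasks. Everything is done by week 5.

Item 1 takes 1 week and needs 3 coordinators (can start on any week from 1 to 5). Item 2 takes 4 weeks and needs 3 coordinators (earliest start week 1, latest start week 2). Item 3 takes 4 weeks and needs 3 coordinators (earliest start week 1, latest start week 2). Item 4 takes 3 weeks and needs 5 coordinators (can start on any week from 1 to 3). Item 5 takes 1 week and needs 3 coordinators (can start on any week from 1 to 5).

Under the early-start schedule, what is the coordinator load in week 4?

At early start, week 4 has: Item 2, Item 3.
Demand: 3 + 3 = 6.

6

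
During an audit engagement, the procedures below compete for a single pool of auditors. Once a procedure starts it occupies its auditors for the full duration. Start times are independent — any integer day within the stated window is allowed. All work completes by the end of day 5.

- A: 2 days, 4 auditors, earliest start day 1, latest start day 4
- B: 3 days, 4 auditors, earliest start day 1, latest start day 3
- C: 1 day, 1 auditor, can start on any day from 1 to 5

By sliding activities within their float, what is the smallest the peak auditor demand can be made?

5

Early-start (A@1, B@1, C@1) gives peak 9: d1:9  d2:8  d3:4  d4:0  d5:0.
Shift B→3.
Schedule A@1, B@3, C@1: d1:5  d2:4  d3:4  d4:4  d5:4 — peak 5.
Total auditor-days = 21 over 5 days ⇒ peak ≥ ⌈21/5⌉ = 5, so 5 is optimal.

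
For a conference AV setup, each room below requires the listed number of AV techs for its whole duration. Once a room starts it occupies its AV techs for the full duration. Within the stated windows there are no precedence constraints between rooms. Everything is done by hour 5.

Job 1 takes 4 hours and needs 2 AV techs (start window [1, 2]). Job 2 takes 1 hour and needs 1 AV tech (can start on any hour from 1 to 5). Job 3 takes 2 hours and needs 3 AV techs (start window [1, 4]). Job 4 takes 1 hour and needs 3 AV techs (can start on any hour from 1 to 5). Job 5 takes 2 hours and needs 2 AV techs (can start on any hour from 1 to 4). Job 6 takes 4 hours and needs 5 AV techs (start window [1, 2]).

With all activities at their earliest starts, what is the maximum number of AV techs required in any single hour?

Early-start schedule: Job 1@1, Job 2@1, Job 3@1, Job 4@1, Job 5@1, Job 6@1.
Load per hour: hour 1: 16, hour 2: 12, hour 3: 7, hour 4: 7, hour 5: 0.
Peak is 16.

16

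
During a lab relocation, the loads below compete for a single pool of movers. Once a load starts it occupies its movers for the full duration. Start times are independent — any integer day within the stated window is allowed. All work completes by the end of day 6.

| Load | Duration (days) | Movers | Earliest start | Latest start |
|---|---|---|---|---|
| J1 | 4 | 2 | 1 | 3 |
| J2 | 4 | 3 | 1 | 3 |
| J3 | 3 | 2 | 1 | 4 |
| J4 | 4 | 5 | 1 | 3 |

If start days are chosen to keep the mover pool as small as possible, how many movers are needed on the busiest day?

Schedule J1@1, J2@1, J3@1, J4@1: d1:12  d2:12  d3:12  d4:10  d5:0  d6:0 — peak 12.

12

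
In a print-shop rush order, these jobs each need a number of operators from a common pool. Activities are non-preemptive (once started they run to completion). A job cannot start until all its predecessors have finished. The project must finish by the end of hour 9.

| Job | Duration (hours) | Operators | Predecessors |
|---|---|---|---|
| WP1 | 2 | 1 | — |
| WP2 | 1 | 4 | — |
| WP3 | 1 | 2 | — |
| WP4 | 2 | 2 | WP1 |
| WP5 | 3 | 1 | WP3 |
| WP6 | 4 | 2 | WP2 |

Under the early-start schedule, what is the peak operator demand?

7

Early-start schedule: WP1@1, WP2@1, WP3@1, WP4@3, WP5@2, WP6@2.
Load per hour: hour 1: 7, hour 2: 4, hour 3: 5, hour 4: 5, hour 5: 2, hour 6: 0, hour 7: 0, hour 8: 0, hour 9: 0.
Peak is 7.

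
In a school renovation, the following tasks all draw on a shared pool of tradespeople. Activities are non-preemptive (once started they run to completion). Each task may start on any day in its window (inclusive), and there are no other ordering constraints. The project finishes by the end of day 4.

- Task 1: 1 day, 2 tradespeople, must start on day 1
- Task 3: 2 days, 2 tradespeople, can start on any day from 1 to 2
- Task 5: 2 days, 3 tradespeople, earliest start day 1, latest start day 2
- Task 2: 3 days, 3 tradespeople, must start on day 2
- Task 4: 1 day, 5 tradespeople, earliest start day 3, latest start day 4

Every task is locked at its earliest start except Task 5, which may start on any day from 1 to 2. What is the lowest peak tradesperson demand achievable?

8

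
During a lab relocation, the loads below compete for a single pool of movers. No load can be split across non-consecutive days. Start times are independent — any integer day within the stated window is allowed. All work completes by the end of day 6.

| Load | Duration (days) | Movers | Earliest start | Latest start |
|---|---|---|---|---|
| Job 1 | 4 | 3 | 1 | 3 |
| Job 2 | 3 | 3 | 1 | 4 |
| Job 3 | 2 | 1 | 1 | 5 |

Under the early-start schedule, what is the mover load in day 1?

7

At early start, day 1 has: Job 1, Job 2, Job 3.
Demand: 3 + 3 + 1 = 7.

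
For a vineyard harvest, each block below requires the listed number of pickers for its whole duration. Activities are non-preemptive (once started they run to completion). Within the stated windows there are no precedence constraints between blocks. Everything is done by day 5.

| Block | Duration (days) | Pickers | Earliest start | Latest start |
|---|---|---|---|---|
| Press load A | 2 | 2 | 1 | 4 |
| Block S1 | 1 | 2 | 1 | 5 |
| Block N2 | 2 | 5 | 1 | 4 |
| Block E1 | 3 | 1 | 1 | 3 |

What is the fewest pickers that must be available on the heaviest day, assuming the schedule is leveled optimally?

Early-start (Press load A@1, Block S1@1, Block N2@1, Block E1@1) gives peak 10: d1:10  d2:8  d3:1  d4:0  d5:0.
Shift Block N2→4.
Schedule Press load A@1, Block S1@1, Block N2@4, Block E1@1: d1:5  d2:3  d3:1  d4:5  d5:5 — peak 5.

5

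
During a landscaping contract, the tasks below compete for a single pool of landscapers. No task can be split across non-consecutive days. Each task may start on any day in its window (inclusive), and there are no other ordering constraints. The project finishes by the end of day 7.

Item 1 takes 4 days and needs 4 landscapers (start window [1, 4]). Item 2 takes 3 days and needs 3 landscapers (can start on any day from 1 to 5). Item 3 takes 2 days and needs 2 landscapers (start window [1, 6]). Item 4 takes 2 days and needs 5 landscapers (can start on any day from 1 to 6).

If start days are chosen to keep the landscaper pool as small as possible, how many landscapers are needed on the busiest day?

7

Early-start (Item 1@1, Item 2@1, Item 3@1, Item 4@1) gives peak 14: d1:14  d2:14  d3:7  d4:4  d5:0  d6:0  d7:0.
Shift Item 3→4, Item 4→5.
Schedule Item 1@1, Item 2@1, Item 3@4, Item 4@5: d1:7  d2:7  d3:7  d4:6  d5:7  d6:5  d7:0 — peak 7.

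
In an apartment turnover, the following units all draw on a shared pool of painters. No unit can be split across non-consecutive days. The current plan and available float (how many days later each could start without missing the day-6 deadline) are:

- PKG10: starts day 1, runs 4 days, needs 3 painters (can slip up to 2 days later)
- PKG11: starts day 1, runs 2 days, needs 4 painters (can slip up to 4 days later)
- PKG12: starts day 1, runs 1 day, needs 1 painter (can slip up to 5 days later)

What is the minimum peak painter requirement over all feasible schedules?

Early-start (PKG10@1, PKG11@1, PKG12@1) gives peak 8: d1:8  d2:7  d3:3  d4:3  d5:0  d6:0.
Shift PKG11→5.
Schedule PKG10@1, PKG11@5, PKG12@1: d1:4  d2:3  d3:3  d4:3  d5:4  d6:4 — peak 4.
Total painter-days = 21 over 6 days ⇒ peak ≥ ⌈21/6⌉ = 4, so 4 is optimal.

4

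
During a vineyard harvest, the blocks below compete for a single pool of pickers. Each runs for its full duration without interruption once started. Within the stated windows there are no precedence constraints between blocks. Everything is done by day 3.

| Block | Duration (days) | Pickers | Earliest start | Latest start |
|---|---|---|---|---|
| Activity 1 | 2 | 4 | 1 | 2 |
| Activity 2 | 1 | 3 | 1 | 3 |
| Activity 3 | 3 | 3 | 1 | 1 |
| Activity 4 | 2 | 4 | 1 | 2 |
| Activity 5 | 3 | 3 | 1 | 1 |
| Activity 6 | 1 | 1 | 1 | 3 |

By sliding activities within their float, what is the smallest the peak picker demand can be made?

Early-start (Activity 1@1, Activity 2@1, Activity 3@1, Activity 4@1, Activity 5@1, Activity 6@1) gives peak 18: d1:18  d2:14  d3:6.
Shift Activity 4→2.
Schedule Activity 1@1, Activity 2@1, Activity 3@1, Activity 4@2, Activity 5@1, Activity 6@1: d1:14  d2:14  d3:10 — peak 14.

14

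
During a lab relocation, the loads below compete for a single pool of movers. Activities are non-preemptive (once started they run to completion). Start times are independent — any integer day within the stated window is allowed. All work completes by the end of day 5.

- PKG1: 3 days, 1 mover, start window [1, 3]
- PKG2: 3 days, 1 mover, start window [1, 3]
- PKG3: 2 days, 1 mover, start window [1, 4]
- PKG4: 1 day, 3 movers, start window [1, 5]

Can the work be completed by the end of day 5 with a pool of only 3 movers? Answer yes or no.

yes

Schedule PKG1@1, PKG2@1, PKG3@1, PKG4@4: d1:3  d2:3  d3:2  d4:3  d5:0 — peak 3 ≤ 3.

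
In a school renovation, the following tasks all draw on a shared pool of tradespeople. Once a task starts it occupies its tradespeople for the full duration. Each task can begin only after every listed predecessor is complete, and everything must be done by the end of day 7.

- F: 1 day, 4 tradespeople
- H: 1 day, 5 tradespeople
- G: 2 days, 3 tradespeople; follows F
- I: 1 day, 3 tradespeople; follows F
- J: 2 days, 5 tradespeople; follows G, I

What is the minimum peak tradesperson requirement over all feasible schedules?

5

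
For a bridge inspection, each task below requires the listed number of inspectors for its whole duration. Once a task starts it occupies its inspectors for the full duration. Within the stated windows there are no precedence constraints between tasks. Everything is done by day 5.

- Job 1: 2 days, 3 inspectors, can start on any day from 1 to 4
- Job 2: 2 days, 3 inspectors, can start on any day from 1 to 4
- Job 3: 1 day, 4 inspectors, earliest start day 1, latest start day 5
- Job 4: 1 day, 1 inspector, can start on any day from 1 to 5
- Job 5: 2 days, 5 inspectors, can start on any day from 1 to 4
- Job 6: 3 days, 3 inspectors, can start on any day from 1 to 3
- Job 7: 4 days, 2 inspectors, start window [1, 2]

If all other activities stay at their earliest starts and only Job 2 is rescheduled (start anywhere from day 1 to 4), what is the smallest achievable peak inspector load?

18

Job 2@1: d1:21  d2:16  d3:5  d4:2  d5:0 → peak 21
Job 2@2: d1:18  d2:16  d3:8  d4:2  d5:0 → peak 18
Job 2@3: d1:18  d2:13  d3:8  d4:5  d5:0 → peak 18
Job 2@4: d1:18  d2:13  d3:5  d4:5  d5:3 → peak 18
Best is Job 2@2, peak 18.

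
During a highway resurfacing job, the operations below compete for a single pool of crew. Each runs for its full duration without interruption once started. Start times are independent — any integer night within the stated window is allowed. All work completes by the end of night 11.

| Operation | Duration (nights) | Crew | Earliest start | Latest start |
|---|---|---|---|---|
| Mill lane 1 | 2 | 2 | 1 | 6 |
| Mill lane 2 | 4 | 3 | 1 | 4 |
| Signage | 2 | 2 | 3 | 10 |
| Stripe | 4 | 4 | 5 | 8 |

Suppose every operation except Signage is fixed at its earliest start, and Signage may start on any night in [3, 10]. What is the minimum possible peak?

5

Signage@3: n1:5  n2:5  n3:5  n4:5  n5:4  n6:4  n7:4  n8:4  n9:0  n10:0  n11:0 → peak 5
Signage@4: n1:5  n2:5  n3:3  n4:5  n5:6  n6:4  n7:4  n8:4  n9:0  n10:0  n11:0 → peak 6
Signage@5: n1:5  n2:5  n3:3  n4:3  n5:6  n6:6  n7:4  n8:4  n9:0  n10:0  n11:0 → peak 6
Signage@6: n1:5  n2:5  n3:3  n4:3  n5:4  n6:6  n7:6  n8:4  n9:0  n10:0  n11:0 → peak 6
Signage@7: n1:5  n2:5  n3:3  n4:3  n5:4  n6:4  n7:6  n8:6  n9:0  n10:0  n11:0 → peak 6
Signage@8: n1:5  n2:5  n3:3  n4:3  n5:4  n6:4  n7:4  n8:6  n9:2  n10:0  n11:0 → peak 6
Signage@9: n1:5  n2:5  n3:3  n4:3  n5:4  n6:4  n7:4  n8:4  n9:2  n10:2  n11:0 → peak 5
Signage@10: n1:5  n2:5  n3:3  n4:3  n5:4  n6:4  n7:4  n8:4  n9:0  n10:2  n11:2 → peak 5
Best is Signage@3, peak 5.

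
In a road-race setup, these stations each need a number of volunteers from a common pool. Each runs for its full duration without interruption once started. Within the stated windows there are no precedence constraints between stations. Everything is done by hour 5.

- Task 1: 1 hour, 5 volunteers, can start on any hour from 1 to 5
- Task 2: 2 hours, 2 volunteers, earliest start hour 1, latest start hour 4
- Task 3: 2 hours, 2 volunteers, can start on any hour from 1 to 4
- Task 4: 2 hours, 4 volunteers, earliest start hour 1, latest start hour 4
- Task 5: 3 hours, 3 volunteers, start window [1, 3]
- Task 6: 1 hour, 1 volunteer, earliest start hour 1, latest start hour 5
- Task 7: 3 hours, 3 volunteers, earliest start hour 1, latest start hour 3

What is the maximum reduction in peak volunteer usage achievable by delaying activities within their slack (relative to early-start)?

Early-start peak: h1:20  h2:14  h3:6  h4:0  h5:0 ⇒ 20.
Leveled (Task 1@1, Task 2@2, Task 3@4, Task 4@1, Task 5@2, Task 6@3, Task 7@3): h1:9  h2:9  h3:9  h4:8  h5:5 ⇒ 9.
Reduction 20 − 9 = 11.

11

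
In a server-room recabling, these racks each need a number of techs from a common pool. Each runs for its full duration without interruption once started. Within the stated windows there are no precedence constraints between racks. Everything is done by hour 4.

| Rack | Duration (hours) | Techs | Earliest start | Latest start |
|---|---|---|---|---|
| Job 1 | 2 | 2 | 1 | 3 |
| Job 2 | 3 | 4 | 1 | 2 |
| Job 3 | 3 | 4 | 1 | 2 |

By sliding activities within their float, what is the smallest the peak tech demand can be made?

Schedule Job 1@1, Job 2@1, Job 3@1: h1:10  h2:10  h3:8  h4:0 — peak 10.
No arrangement of the 12 feasible schedules does better.

10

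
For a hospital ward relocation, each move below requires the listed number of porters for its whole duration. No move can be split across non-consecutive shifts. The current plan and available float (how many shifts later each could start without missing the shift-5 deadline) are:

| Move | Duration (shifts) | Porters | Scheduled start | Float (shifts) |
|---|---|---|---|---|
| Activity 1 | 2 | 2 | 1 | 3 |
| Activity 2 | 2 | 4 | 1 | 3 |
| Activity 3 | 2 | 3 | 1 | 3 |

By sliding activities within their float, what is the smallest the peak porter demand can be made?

5

Early-start (Activity 1@1, Activity 2@1, Activity 3@1) gives peak 9: s1:9  s2:9  s3:0  s4:0  s5:0.
Shift Activity 2→3.
Schedule Activity 1@1, Activity 2@3, Activity 3@1: s1:5  s2:5  s3:4  s4:4  s5:0 — peak 5.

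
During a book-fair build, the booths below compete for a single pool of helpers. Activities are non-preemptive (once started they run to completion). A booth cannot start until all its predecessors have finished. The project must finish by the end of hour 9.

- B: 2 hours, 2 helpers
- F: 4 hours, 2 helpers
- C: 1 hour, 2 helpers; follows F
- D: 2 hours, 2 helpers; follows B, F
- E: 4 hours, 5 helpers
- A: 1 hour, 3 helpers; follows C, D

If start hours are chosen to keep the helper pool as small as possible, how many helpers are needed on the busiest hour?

7

Early-start (B@1, F@1, C@5, D@5, E@1, A@7) gives peak 9: h1:9  h2:9  h3:7  h4:7  h5:4  h6:2  h7:3  h8:0  h9:0.
Shift D→6, E→3, A→8.
Schedule B@1, F@1, C@5, D@6, E@3, A@8: h1:4  h2:4  h3:7  h4:7  h5:7  h6:7  h7:2  h8:3  h9:0 — peak 7.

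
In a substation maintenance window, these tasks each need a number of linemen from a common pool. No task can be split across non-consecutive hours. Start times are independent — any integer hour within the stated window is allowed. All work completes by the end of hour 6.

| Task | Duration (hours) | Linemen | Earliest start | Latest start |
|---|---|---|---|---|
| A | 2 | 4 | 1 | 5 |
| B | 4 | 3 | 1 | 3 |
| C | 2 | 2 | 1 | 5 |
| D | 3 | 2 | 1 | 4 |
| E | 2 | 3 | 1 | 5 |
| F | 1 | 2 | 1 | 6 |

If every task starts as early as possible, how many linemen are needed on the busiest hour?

16

Early-start schedule: A@1, B@1, C@1, D@1, E@1, F@1.
Load per hour: hour 1: 16, hour 2: 14, hour 3: 5, hour 4: 3, hour 5: 0, hour 6: 0.
Peak is 16.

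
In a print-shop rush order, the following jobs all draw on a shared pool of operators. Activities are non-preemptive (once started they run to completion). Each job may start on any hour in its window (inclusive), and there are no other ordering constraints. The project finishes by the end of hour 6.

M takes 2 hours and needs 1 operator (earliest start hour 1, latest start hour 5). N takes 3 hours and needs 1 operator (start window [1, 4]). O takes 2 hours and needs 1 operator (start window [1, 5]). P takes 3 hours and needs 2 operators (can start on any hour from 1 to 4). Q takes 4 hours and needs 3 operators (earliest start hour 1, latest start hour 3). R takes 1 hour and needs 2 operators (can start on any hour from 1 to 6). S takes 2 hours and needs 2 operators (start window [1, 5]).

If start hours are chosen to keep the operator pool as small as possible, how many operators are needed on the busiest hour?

6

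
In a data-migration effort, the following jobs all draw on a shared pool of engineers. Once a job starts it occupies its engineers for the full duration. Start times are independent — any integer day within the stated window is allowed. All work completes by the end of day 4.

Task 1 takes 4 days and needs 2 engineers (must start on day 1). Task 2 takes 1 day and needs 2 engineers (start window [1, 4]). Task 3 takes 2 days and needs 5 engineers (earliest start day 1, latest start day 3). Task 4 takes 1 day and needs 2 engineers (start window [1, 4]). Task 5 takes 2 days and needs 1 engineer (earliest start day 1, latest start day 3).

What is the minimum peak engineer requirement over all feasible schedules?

7

Early-start (Task 1@1, Task 2@1, Task 3@1, Task 4@1, Task 5@1) gives peak 12: d1:12  d2:8  d3:2  d4:2.
Shift Task 3→3.
Schedule Task 1@1, Task 2@1, Task 3@3, Task 4@1, Task 5@1: d1:7  d2:3  d3:7  d4:7 — peak 7.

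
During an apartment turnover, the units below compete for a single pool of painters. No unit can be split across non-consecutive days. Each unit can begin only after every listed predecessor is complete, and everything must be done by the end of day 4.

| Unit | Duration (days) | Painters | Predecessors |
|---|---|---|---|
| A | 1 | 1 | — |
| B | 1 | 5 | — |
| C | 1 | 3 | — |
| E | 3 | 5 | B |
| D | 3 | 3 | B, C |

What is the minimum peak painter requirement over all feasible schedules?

9

Schedule A@1, B@1, C@1, E@2, D@2: d1:9  d2:8  d3:8  d4:8 — peak 9.
Total painter-days = 33 over 4 days ⇒ peak ≥ ⌈33/4⌉ = 9, so 9 is optimal.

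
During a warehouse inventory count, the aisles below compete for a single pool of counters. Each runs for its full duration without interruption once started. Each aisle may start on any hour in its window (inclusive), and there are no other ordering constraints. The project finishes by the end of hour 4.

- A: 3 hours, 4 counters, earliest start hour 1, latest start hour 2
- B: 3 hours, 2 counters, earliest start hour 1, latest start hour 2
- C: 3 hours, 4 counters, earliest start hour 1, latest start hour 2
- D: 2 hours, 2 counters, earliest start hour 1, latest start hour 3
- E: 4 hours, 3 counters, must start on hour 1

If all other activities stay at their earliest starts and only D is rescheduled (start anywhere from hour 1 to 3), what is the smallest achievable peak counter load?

15

D@1: h1:15  h2:15  h3:13  h4:3 → peak 15
D@2: h1:13  h2:15  h3:15  h4:3 → peak 15
D@3: h1:13  h2:13  h3:15  h4:5 → peak 15
Best is D@1, peak 15.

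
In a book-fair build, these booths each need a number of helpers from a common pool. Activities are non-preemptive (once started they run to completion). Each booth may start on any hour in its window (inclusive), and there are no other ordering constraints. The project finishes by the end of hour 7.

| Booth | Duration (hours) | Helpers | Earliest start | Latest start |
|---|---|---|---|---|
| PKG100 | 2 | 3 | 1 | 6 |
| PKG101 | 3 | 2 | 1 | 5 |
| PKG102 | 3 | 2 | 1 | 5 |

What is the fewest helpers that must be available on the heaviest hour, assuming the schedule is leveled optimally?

Early-start (PKG100@1, PKG101@1, PKG102@1) gives peak 7: h1:7  h2:7  h3:4  h4:0  h5:0  h6:0  h7:0.
Shift PKG101→3, PKG102→3.
Schedule PKG100@1, PKG101@3, PKG102@3: h1:3  h2:3  h3:4  h4:4  h5:4  h6:0  h7:0 — peak 4.

4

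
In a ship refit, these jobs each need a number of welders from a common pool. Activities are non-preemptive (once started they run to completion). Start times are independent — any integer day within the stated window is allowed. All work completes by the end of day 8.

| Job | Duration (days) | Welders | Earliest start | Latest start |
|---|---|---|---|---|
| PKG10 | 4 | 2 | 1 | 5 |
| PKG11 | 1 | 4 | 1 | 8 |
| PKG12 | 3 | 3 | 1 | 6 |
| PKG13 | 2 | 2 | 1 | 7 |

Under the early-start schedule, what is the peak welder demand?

Early-start schedule: PKG10@1, PKG11@1, PKG12@1, PKG13@1.
Load per day: day 1: 11, day 2: 7, day 3: 5, day 4: 2, day 5: 0, day 6: 0, day 7: 0, day 8: 0.
Peak is 11.

11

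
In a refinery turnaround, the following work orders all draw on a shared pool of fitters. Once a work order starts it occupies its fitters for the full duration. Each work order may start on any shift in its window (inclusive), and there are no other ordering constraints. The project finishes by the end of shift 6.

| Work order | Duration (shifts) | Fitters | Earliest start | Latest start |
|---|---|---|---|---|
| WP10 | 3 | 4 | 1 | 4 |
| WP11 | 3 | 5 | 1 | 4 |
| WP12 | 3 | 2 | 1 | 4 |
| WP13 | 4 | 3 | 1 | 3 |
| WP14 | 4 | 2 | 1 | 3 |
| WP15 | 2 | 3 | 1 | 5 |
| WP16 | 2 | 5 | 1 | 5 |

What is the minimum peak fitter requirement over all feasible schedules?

12

Early-start (WP10@1, WP11@1, WP12@1, WP13@1, WP14@1, WP15@1, WP16@1) gives peak 24: s1:24  s2:24  s3:16  s4:5  s5:0  s6:0.
Shift WP11→4, WP14→3, WP16→5.
Schedule WP10@1, WP11@4, WP12@1, WP13@1, WP14@3, WP15@1, WP16@5: s1:12  s2:12  s3:11  s4:10  s5:12  s6:12 — peak 12.
Total fitter-shifts = 69 over 6 shifts ⇒ peak ≥ ⌈69/6⌉ = 12, so 12 is optimal.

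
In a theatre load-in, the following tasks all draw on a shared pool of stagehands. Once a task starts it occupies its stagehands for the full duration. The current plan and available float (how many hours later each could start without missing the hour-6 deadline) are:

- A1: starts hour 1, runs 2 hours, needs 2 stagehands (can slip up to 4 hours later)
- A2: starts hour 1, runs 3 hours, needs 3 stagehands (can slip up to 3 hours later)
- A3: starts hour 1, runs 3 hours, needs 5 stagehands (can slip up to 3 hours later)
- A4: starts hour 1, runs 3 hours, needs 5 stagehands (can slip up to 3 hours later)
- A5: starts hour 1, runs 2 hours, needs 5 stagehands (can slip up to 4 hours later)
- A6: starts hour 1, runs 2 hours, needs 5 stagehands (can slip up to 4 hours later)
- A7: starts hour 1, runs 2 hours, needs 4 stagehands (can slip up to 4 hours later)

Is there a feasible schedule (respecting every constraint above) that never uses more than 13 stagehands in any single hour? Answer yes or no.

yes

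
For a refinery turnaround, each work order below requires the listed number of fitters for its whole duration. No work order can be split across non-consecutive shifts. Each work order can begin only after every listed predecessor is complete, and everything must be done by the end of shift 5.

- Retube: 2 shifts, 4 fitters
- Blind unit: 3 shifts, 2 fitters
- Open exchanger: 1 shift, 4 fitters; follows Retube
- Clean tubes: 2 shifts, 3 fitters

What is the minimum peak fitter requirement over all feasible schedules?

6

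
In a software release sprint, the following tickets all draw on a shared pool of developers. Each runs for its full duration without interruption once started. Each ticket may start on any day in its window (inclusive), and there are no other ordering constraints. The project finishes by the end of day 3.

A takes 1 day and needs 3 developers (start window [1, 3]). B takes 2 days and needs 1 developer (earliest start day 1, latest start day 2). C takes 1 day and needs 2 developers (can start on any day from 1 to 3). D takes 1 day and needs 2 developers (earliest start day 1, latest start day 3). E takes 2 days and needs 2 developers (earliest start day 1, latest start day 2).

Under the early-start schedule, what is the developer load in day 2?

3

At early start, day 2 has: B, E.
Demand: 1 + 2 = 3.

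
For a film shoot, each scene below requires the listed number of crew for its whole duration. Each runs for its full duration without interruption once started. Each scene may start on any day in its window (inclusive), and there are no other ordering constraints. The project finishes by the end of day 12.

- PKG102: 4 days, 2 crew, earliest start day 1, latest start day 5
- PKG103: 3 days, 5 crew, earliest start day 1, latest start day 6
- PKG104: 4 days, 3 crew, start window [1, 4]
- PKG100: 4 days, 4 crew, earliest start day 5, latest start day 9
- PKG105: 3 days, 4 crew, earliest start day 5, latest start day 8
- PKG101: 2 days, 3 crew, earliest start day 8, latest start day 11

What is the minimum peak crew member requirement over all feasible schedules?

7

Early-start (PKG102@1, PKG103@1, PKG104@1, PKG100@5, PKG105@5, PKG101@8) gives peak 10: d1:10  d2:10  d3:10  d4:5  d5:8  d6:8  d7:8  d8:7  d9:3  d10:0  d11:0  d12:0.
Shift PKG104→4, PKG100→8.
Schedule PKG102@1, PKG103@1, PKG104@4, PKG100@8, PKG105@5, PKG101@8: d1:7  d2:7  d3:7  d4:5  d5:7  d6:7  d7:7  d8:7  d9:7  d10:4  d11:4  d12:0 — peak 7.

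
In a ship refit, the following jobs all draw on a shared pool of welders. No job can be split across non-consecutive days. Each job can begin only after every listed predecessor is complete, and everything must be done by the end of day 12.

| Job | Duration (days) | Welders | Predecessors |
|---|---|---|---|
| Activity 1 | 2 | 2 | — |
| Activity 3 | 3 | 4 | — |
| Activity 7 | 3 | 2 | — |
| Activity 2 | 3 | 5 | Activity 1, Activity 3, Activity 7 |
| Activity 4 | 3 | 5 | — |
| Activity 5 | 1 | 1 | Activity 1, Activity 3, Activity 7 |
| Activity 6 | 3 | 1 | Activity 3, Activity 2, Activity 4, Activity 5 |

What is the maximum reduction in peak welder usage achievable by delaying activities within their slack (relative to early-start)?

6

Early-start peak: d1:13  d2:13  d3:11  d4:6  d5:5  d6:5  d7:1  d8:1  d9:1  d10:0  d11:0  d12:0 ⇒ 13.
Leveled (Activity 1@1, Activity 3@1, Activity 7@3, Activity 2@7, Activity 4@4, Activity 5@6, Activity 6@10): d1:6  d2:6  d3:6  d4:7  d5:7  d6:6  d7:5  d8:5  d9:5  d10:1  d11:1  d12:1 ⇒ 7.
Reduction 13 − 7 = 6.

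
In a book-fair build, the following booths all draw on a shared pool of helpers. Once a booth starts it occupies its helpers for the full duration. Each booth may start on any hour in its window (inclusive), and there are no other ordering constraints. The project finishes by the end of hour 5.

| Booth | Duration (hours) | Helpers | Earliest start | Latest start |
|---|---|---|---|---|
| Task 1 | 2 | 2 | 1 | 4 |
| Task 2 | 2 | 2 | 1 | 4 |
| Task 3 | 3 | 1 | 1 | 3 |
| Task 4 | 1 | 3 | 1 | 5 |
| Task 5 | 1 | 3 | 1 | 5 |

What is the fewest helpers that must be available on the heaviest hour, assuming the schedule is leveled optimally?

4

Early-start (Task 1@1, Task 2@1, Task 3@1, Task 4@1, Task 5@1) gives peak 11: h1:11  h2:5  h3:1  h4:0  h5:0.
Shift Task 3→3, Task 4→3, Task 5→4.
Schedule Task 1@1, Task 2@1, Task 3@3, Task 4@3, Task 5@4: h1:4  h2:4  h3:4  h4:4  h5:1 — peak 4.
Total helper-hours = 17 over 5 hours ⇒ peak ≥ ⌈17/5⌉ = 4, so 4 is optimal.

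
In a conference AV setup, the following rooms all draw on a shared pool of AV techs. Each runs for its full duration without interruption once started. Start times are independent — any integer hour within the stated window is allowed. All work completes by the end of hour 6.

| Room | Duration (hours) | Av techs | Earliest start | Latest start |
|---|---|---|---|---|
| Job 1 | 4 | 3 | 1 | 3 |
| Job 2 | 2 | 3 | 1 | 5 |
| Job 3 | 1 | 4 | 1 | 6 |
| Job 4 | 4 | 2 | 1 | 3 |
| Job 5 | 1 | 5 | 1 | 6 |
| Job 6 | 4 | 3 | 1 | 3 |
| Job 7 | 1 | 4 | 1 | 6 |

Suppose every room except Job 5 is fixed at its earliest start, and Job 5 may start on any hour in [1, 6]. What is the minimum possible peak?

19

Job 5@1: h1:24  h2:11  h3:8  h4:8  h5:0  h6:0 → peak 24
Job 5@2: h1:19  h2:16  h3:8  h4:8  h5:0  h6:0 → peak 19
Job 5@3: h1:19  h2:11  h3:13  h4:8  h5:0  h6:0 → peak 19
Job 5@4: h1:19  h2:11  h3:8  h4:13  h5:0  h6:0 → peak 19
Job 5@5: h1:19  h2:11  h3:8  h4:8  h5:5  h6:0 → peak 19
Job 5@6: h1:19  h2:11  h3:8  h4:8  h5:0  h6:5 → peak 19
Best is Job 5@2, peak 19.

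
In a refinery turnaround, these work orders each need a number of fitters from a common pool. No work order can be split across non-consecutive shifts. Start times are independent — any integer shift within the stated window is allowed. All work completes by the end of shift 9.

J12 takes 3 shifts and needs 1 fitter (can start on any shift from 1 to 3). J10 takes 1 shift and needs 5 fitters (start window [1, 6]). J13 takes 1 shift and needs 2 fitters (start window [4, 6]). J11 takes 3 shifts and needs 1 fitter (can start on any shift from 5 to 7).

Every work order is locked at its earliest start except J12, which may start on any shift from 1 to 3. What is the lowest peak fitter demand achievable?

5

J12@1: s1:6  s2:1  s3:1  s4:2  s5:1  s6:1  s7:1  s8:0  s9:0 → peak 6
J12@2: s1:5  s2:1  s3:1  s4:3  s5:1  s6:1  s7:1  s8:0  s9:0 → peak 5
J12@3: s1:5  s2:0  s3:1  s4:3  s5:2  s6:1  s7:1  s8:0  s9:0 → peak 5
Best is J12@2, peak 5.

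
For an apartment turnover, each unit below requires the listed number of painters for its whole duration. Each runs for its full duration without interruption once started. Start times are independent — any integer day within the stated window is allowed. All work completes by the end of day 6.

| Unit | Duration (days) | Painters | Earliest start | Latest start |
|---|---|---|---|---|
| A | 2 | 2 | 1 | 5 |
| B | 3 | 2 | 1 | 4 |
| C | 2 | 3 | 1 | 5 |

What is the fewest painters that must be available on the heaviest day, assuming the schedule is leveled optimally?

Early-start (A@1, B@1, C@1) gives peak 7: d1:7  d2:7  d3:2  d4:0  d5:0  d6:0.
Shift C→4.
Schedule A@1, B@1, C@4: d1:4  d2:4  d3:2  d4:3  d5:3  d6:0 — peak 4.

4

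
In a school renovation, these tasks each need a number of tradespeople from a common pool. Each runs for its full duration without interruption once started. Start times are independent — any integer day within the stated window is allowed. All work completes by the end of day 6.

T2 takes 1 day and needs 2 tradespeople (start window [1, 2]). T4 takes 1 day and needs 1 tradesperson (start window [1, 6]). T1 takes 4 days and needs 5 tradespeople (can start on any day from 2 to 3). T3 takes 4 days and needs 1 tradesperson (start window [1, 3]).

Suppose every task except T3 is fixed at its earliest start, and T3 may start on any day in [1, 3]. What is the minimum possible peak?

T3@1: d1:4  d2:6  d3:6  d4:6  d5:5  d6:0 → peak 6
T3@2: d1:3  d2:6  d3:6  d4:6  d5:6  d6:0 → peak 6
T3@3: d1:3  d2:5  d3:6  d4:6  d5:6  d6:1 → peak 6
Best is T3@1, peak 6.

6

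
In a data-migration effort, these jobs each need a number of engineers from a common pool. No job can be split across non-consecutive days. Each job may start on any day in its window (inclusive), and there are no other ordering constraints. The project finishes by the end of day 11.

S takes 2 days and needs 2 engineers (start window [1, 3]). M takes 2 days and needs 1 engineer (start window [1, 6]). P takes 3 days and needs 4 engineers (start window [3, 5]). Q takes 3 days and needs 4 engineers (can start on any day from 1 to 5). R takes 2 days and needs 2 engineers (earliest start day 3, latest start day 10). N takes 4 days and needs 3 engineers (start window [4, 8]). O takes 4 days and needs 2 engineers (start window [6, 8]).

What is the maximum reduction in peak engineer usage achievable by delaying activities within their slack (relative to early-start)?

4

Early-start peak: d1:7  d2:7  d3:10  d4:9  d5:7  d6:5  d7:5  d8:2  d9:2  d10:0  d11:0 ⇒ 10.
Leveled (S@1, M@3, P@4, Q@1, R@5, N@7, O@7): d1:6  d2:6  d3:5  d4:5  d5:6  d6:6  d7:5  d8:5  d9:5  d10:5  d11:0 ⇒ 6.
Reduction 10 − 6 = 4.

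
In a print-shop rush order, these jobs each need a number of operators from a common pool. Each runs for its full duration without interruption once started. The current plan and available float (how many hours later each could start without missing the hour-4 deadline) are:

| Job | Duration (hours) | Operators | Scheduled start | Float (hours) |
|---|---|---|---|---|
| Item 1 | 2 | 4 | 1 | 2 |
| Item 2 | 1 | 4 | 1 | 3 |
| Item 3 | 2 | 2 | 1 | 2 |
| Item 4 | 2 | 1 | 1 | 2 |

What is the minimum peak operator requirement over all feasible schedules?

6

Early-start (Item 1@1, Item 2@1, Item 3@1, Item 4@1) gives peak 11: h1:11  h2:7  h3:0  h4:0.
Shift Item 2→3, Item 4→3.
Schedule Item 1@1, Item 2@3, Item 3@1, Item 4@3: h1:6  h2:6  h3:5  h4:1 — peak 6.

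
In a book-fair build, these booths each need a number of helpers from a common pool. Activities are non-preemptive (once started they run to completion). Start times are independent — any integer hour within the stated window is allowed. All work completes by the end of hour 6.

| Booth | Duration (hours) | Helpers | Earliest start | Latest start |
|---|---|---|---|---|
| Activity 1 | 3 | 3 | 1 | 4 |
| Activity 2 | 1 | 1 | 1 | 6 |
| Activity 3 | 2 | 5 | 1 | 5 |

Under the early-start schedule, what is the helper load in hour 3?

3

At early start, hour 3 has: Activity 1.
Demand: 3 = 3.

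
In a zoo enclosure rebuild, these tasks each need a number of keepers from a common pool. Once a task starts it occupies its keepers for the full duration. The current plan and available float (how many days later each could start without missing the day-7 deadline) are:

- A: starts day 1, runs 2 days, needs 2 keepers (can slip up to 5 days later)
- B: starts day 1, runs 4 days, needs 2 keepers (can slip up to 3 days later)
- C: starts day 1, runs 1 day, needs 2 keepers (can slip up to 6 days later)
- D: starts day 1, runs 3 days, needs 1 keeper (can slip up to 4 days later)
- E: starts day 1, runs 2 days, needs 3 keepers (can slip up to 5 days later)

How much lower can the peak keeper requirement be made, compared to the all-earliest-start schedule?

Early-start peak: d1:10  d2:8  d3:3  d4:2  d5:0  d6:0  d7:0 ⇒ 10.
Leveled (A@1, B@1, C@3, D@4, E@5): d1:4  d2:4  d3:4  d4:3  d5:4  d6:4  d7:0 ⇒ 4.
Reduction 10 − 4 = 6.

6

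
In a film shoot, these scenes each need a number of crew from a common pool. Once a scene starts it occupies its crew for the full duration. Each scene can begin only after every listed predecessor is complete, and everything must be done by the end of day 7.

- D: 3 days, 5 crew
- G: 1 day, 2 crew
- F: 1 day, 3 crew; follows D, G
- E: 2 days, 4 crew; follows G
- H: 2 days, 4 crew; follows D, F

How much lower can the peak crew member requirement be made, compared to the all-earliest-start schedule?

2

Early-start peak: d1:7  d2:9  d3:9  d4:3  d5:4  d6:4  d7:0 ⇒ 9.
Leveled (D@1, G@1, F@4, E@4, H@6): d1:7  d2:5  d3:5  d4:7  d5:4  d6:4  d7:4 ⇒ 7.
Reduction 9 − 7 = 2.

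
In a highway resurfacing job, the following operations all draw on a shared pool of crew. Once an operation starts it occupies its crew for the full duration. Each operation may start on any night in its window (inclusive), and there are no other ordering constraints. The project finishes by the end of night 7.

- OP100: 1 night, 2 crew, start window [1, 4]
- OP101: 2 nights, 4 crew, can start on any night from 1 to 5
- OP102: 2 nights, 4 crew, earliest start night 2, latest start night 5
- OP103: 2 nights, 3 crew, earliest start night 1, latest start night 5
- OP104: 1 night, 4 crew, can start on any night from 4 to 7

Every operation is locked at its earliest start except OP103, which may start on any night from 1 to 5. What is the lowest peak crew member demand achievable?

8

OP103@1: n1:9  n2:11  n3:4  n4:4  n5:0  n6:0  n7:0 → peak 11
OP103@2: n1:6  n2:11  n3:7  n4:4  n5:0  n6:0  n7:0 → peak 11
OP103@3: n1:6  n2:8  n3:7  n4:7  n5:0  n6:0  n7:0 → peak 8
OP103@4: n1:6  n2:8  n3:4  n4:7  n5:3  n6:0  n7:0 → peak 8
OP103@5: n1:6  n2:8  n3:4  n4:4  n5:3  n6:3  n7:0 → peak 8
Best is OP103@3, peak 8.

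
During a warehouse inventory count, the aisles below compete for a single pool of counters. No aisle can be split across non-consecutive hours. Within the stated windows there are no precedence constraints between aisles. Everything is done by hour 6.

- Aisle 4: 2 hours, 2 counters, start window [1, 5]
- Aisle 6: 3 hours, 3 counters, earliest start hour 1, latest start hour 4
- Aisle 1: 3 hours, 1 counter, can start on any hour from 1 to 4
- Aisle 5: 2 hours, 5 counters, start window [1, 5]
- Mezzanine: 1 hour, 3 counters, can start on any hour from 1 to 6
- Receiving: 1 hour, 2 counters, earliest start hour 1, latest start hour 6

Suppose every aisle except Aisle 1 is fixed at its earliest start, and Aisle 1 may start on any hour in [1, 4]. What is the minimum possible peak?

15

Aisle 1@1: h1:16  h2:11  h3:4  h4:0  h5:0  h6:0 → peak 16
Aisle 1@2: h1:15  h2:11  h3:4  h4:1  h5:0  h6:0 → peak 15
Aisle 1@3: h1:15  h2:10  h3:4  h4:1  h5:1  h6:0 → peak 15
Aisle 1@4: h1:15  h2:10  h3:3  h4:1  h5:1  h6:1 → peak 15
Best is Aisle 1@2, peak 15.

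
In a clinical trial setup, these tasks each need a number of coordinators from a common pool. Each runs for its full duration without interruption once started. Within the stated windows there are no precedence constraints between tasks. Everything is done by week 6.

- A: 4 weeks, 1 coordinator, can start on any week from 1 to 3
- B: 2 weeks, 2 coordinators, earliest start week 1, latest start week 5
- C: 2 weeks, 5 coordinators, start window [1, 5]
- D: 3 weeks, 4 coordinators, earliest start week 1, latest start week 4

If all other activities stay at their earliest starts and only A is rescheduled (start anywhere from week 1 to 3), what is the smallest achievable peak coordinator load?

A@1: w1:12  w2:12  w3:5  w4:1  w5:0  w6:0 → peak 12
A@2: w1:11  w2:12  w3:5  w4:1  w5:1  w6:0 → peak 12
A@3: w1:11  w2:11  w3:5  w4:1  w5:1  w6:1 → peak 11
Best is A@3, peak 11.

11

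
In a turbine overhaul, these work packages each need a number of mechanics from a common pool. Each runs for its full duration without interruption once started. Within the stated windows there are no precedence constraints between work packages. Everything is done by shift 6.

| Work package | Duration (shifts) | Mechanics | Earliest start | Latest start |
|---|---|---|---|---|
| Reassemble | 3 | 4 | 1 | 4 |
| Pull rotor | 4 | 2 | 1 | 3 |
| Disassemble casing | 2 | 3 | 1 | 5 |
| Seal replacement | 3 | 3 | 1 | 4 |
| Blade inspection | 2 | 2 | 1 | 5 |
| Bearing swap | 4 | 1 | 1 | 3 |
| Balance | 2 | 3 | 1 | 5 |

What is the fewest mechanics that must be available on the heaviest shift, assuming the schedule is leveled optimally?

Early-start (Reassemble@1, Pull rotor@1, Disassemble casing@1, Seal replacement@1, Blade inspection@1, Bearing swap@1, Balance@1) gives peak 18: s1:18  s2:18  s3:10  s4:3  s5:0  s6:0.
Shift Seal replacement→4, Blade inspection→3, Bearing swap→3, Balance→5.
Schedule Reassemble@1, Pull rotor@1, Disassemble casing@1, Seal replacement@4, Blade inspection@3, Bearing swap@3, Balance@5: s1:9  s2:9  s3:9  s4:8  s5:7  s6:7 — peak 9.
Total mechanic-shifts = 49 over 6 shifts ⇒ peak ≥ ⌈49/6⌉ = 9, so 9 is optimal.

9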